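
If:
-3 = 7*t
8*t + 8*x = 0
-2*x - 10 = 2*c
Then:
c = -38/7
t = -3/7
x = 3/7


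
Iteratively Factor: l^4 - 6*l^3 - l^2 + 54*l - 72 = (l + 3)*(l^3 - 9*l^2 + 26*l - 24) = (l - 4)*(l + 3)*(l^2 - 5*l + 6) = (l - 4)*(l - 2)*(l + 3)*(l - 3)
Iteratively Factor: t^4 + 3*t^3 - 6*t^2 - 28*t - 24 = (t - 3)*(t^3 + 6*t^2 + 12*t + 8) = (t - 3)*(t + 2)*(t^2 + 4*t + 4) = (t - 3)*(t + 2)^2*(t + 2)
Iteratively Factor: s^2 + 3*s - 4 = (s + 4)*(s - 1)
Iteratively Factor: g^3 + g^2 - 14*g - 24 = (g - 4)*(g^2 + 5*g + 6) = (g - 4)*(g + 2)*(g + 3)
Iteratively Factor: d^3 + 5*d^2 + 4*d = (d + 1)*(d^2 + 4*d) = d*(d + 1)*(d + 4)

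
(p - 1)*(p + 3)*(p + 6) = p^3 + 8*p^2 + 9*p - 18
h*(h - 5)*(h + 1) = h^3 - 4*h^2 - 5*h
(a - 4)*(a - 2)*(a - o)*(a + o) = a^4 - 6*a^3 - a^2*o^2 + 8*a^2 + 6*a*o^2 - 8*o^2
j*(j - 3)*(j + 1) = j^3 - 2*j^2 - 3*j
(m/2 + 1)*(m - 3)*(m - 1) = m^3/2 - m^2 - 5*m/2 + 3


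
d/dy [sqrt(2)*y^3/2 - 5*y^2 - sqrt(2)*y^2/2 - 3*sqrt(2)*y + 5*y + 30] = 3*sqrt(2)*y^2/2 - 10*y - sqrt(2)*y - 3*sqrt(2) + 5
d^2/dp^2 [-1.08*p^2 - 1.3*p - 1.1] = -2.16000000000000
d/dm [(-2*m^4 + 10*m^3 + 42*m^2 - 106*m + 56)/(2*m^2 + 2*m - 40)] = 2*(-m^5 + m^4 + 45*m^3 - 113*m^2 - 448*m + 516)/(m^4 + 2*m^3 - 39*m^2 - 40*m + 400)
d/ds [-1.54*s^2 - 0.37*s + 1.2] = -3.08*s - 0.37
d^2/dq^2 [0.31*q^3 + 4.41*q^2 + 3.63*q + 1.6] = 1.86*q + 8.82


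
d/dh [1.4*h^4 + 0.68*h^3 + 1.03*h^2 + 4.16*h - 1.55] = 5.6*h^3 + 2.04*h^2 + 2.06*h + 4.16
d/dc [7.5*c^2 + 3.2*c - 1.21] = 15.0*c + 3.2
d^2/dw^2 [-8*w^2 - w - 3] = -16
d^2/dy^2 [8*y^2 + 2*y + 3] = 16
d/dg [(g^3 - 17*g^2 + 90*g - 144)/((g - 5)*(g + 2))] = (g^4 - 6*g^3 - 69*g^2 + 628*g - 1332)/(g^4 - 6*g^3 - 11*g^2 + 60*g + 100)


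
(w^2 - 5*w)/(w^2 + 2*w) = (w - 5)/(w + 2)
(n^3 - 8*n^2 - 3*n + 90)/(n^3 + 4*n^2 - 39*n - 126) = (n - 5)/(n + 7)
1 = 1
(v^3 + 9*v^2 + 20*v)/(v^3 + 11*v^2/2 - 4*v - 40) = 2*v*(v + 5)/(2*v^2 + 3*v - 20)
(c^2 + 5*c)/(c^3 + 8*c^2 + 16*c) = (c + 5)/(c^2 + 8*c + 16)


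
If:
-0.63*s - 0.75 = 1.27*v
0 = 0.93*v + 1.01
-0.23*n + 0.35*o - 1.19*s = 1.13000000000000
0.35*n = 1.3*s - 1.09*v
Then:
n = 7.09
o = 11.28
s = 1.00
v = -1.09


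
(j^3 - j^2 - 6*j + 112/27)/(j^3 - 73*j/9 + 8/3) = (9*j^2 + 15*j - 14)/(3*(3*j^2 + 8*j - 3))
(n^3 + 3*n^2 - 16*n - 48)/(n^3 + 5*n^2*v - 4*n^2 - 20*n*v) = (n^2 + 7*n + 12)/(n*(n + 5*v))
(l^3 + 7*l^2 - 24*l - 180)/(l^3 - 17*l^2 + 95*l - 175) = (l^2 + 12*l + 36)/(l^2 - 12*l + 35)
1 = 1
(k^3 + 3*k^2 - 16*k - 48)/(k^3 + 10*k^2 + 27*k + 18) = (k^2 - 16)/(k^2 + 7*k + 6)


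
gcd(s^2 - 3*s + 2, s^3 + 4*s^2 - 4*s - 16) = s - 2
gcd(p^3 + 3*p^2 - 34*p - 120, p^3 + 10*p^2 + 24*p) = p + 4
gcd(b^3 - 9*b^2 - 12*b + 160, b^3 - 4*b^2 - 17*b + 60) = b^2 - b - 20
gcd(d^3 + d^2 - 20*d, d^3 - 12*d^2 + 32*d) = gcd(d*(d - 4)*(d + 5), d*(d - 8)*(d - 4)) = d^2 - 4*d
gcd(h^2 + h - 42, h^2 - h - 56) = h + 7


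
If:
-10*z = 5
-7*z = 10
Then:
No Solution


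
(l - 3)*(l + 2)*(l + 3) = l^3 + 2*l^2 - 9*l - 18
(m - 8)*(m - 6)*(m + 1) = m^3 - 13*m^2 + 34*m + 48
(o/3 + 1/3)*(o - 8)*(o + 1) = o^3/3 - 2*o^2 - 5*o - 8/3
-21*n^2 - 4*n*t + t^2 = (-7*n + t)*(3*n + t)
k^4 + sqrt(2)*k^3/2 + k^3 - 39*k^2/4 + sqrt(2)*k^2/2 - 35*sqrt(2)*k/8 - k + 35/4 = (k - 5/2)*(k + 7/2)*(k - sqrt(2)/2)*(k + sqrt(2))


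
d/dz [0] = 0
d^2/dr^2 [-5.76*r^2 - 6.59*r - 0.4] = -11.5200000000000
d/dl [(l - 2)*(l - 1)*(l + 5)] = 3*l^2 + 4*l - 13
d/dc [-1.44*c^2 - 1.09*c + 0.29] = -2.88*c - 1.09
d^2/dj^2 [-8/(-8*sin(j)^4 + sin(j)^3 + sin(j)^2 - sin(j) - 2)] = 8*(-1024*sin(j)^8 + 184*sin(j)^7 + 1367*sin(j)^6 - 243*sin(j)^5 + 122*sin(j)^4 + 33*sin(j)^3 - 201*sin(j)^2 + 8*sin(j) + 6)/(8*sin(j)^4 - sin(j)^3 - sin(j)^2 + sin(j) + 2)^3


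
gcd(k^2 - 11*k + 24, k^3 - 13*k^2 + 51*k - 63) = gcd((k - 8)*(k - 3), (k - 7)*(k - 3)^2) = k - 3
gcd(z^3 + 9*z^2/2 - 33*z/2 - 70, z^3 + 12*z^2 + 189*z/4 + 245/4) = z^2 + 17*z/2 + 35/2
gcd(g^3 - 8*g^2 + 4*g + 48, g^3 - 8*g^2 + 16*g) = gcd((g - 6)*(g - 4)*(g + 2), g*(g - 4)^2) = g - 4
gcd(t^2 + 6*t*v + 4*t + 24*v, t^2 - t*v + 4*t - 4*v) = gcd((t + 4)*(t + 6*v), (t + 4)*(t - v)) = t + 4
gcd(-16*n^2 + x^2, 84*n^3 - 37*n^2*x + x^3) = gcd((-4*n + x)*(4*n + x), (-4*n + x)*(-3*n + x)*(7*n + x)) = -4*n + x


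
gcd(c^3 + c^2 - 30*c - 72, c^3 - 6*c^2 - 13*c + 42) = c + 3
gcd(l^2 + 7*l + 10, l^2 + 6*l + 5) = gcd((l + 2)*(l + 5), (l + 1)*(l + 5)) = l + 5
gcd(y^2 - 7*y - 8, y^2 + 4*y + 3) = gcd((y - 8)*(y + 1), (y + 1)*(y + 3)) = y + 1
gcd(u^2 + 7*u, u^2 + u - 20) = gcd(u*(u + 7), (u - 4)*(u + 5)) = 1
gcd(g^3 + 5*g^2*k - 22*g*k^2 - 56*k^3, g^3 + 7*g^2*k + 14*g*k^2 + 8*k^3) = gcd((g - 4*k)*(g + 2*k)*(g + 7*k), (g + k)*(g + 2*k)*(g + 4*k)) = g + 2*k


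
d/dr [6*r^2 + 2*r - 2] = 12*r + 2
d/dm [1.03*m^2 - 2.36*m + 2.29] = 2.06*m - 2.36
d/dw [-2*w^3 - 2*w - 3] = -6*w^2 - 2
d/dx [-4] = 0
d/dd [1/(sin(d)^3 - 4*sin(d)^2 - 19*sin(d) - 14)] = (-3*sin(d)^2 + 8*sin(d) + 19)*cos(d)/((sin(d) - 7)^2*(sin(d) + 1)^2*(sin(d) + 2)^2)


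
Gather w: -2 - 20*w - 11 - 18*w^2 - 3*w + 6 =-18*w^2 - 23*w - 7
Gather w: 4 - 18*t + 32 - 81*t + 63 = 99 - 99*t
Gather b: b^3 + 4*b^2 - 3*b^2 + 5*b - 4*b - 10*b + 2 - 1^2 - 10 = b^3 + b^2 - 9*b - 9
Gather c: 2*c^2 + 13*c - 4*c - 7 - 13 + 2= 2*c^2 + 9*c - 18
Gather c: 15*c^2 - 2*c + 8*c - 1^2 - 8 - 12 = 15*c^2 + 6*c - 21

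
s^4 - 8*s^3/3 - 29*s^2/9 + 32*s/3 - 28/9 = (s - 7/3)*(s - 2)*(s - 1/3)*(s + 2)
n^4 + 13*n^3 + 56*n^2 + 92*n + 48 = (n + 1)*(n + 2)*(n + 4)*(n + 6)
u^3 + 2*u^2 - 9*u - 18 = (u - 3)*(u + 2)*(u + 3)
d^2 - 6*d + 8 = (d - 4)*(d - 2)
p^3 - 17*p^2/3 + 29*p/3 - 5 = (p - 3)*(p - 5/3)*(p - 1)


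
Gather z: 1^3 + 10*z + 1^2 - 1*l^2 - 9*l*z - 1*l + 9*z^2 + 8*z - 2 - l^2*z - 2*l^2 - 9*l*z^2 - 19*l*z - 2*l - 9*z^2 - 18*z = -3*l^2 - 9*l*z^2 - 3*l + z*(-l^2 - 28*l)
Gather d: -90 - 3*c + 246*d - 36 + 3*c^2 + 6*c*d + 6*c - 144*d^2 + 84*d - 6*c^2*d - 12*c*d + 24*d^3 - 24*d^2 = 3*c^2 + 3*c + 24*d^3 - 168*d^2 + d*(-6*c^2 - 6*c + 330) - 126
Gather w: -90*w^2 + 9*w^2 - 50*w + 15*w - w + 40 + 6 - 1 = -81*w^2 - 36*w + 45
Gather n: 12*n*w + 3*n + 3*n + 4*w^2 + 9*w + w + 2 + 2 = n*(12*w + 6) + 4*w^2 + 10*w + 4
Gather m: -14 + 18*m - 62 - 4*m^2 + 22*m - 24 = -4*m^2 + 40*m - 100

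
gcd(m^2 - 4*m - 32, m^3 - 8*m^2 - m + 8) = m - 8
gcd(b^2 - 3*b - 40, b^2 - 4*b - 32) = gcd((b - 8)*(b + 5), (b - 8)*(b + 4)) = b - 8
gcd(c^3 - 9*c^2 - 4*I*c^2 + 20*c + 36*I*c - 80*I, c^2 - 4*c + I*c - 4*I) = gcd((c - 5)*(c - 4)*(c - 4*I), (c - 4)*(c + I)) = c - 4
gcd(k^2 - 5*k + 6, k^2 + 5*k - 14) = k - 2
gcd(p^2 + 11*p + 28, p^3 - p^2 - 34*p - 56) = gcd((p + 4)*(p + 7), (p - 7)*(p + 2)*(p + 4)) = p + 4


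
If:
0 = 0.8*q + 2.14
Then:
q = -2.68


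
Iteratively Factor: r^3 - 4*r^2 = (r - 4)*(r^2) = r*(r - 4)*(r)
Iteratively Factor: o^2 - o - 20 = (o - 5)*(o + 4)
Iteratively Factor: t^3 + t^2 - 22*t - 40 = (t + 4)*(t^2 - 3*t - 10) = (t - 5)*(t + 4)*(t + 2)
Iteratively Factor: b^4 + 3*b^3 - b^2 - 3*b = (b - 1)*(b^3 + 4*b^2 + 3*b) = (b - 1)*(b + 3)*(b^2 + b) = b*(b - 1)*(b + 3)*(b + 1)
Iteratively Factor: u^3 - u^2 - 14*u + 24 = (u + 4)*(u^2 - 5*u + 6) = (u - 2)*(u + 4)*(u - 3)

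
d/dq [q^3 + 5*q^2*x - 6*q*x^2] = 3*q^2 + 10*q*x - 6*x^2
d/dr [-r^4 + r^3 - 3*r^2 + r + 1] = -4*r^3 + 3*r^2 - 6*r + 1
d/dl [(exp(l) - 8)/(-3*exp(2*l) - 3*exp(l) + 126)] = ((exp(l) - 8)*(2*exp(l) + 1) - exp(2*l) - exp(l) + 42)*exp(l)/(3*(exp(2*l) + exp(l) - 42)^2)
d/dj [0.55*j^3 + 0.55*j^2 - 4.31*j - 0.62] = 1.65*j^2 + 1.1*j - 4.31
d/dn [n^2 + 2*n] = 2*n + 2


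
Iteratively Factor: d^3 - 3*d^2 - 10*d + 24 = (d - 2)*(d^2 - d - 12) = (d - 2)*(d + 3)*(d - 4)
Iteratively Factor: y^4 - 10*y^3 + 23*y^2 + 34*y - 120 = (y - 3)*(y^3 - 7*y^2 + 2*y + 40) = (y - 3)*(y + 2)*(y^2 - 9*y + 20) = (y - 4)*(y - 3)*(y + 2)*(y - 5)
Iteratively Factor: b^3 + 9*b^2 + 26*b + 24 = (b + 2)*(b^2 + 7*b + 12) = (b + 2)*(b + 4)*(b + 3)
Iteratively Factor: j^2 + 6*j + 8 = (j + 2)*(j + 4)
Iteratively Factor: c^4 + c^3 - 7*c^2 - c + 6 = (c - 2)*(c^3 + 3*c^2 - c - 3) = (c - 2)*(c + 1)*(c^2 + 2*c - 3) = (c - 2)*(c - 1)*(c + 1)*(c + 3)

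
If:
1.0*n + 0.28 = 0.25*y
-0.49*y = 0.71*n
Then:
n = -0.21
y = 0.30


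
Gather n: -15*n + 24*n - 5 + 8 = 9*n + 3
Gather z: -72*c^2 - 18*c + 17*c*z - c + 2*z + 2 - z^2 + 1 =-72*c^2 - 19*c - z^2 + z*(17*c + 2) + 3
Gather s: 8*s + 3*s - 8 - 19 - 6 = 11*s - 33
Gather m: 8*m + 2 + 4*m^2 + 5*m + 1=4*m^2 + 13*m + 3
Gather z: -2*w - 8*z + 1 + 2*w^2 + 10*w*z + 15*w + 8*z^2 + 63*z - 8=2*w^2 + 13*w + 8*z^2 + z*(10*w + 55) - 7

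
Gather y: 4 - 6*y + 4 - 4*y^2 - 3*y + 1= -4*y^2 - 9*y + 9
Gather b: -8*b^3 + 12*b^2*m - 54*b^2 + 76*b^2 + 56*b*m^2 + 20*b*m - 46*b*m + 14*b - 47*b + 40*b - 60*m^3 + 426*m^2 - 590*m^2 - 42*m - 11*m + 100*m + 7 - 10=-8*b^3 + b^2*(12*m + 22) + b*(56*m^2 - 26*m + 7) - 60*m^3 - 164*m^2 + 47*m - 3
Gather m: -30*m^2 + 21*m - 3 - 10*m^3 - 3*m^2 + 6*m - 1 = -10*m^3 - 33*m^2 + 27*m - 4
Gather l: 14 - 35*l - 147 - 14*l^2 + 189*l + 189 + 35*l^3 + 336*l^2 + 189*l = 35*l^3 + 322*l^2 + 343*l + 56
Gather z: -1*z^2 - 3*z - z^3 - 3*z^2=-z^3 - 4*z^2 - 3*z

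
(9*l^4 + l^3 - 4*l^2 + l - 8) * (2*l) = 18*l^5 + 2*l^4 - 8*l^3 + 2*l^2 - 16*l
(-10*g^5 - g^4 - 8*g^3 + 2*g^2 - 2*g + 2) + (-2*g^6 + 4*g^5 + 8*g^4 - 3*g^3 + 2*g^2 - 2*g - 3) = -2*g^6 - 6*g^5 + 7*g^4 - 11*g^3 + 4*g^2 - 4*g - 1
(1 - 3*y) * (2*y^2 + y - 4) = -6*y^3 - y^2 + 13*y - 4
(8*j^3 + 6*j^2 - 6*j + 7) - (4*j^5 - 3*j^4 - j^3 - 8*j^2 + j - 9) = -4*j^5 + 3*j^4 + 9*j^3 + 14*j^2 - 7*j + 16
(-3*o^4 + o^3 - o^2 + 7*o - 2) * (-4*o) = 12*o^5 - 4*o^4 + 4*o^3 - 28*o^2 + 8*o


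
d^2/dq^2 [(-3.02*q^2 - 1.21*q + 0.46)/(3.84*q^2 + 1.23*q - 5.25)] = (-7.15622399999998*q^3 - 324.601344*q^2 - 133.325568*q - 162.165582)/(56.623104*q^6 + 54.411264*q^5 - 214.814592*q^4 - 146.919933*q^3 + 293.691825*q^2 + 101.705625*q - 144.703125)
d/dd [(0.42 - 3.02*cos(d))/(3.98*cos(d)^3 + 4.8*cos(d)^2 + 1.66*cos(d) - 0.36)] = (-24.0392*cos(d)^3 - 9.4812*cos(d)^2 + 4.032*cos(d) - 0.39)*sin(d)/(15.8404*cos(d)^6 + 38.208*cos(d)^5 + 36.2536*cos(d)^4 + 13.0704*cos(d)^3 - 0.7004*cos(d)^2 - 1.1952*cos(d) + 0.1296)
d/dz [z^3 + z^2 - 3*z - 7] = 3*z^2 + 2*z - 3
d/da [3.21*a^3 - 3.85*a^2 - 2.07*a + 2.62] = 9.63*a^2 - 7.7*a - 2.07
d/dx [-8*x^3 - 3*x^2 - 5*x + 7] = -24*x^2 - 6*x - 5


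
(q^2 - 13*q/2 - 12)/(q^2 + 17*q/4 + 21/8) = 4*(2*q^2 - 13*q - 24)/(8*q^2 + 34*q + 21)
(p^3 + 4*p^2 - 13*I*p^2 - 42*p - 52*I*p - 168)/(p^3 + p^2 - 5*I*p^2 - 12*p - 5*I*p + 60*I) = (p^2 - 13*I*p - 42)/(p^2 - p*(3 + 5*I) + 15*I)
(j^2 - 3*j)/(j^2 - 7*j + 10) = j*(j - 3)/(j^2 - 7*j + 10)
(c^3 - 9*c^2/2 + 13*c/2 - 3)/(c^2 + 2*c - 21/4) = 2*(c^2 - 3*c + 2)/(2*c + 7)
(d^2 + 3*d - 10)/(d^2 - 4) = (d + 5)/(d + 2)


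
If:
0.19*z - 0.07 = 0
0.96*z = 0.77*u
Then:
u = 0.46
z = 0.37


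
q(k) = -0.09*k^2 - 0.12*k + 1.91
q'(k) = -0.18*k - 0.12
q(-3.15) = 1.39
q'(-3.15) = 0.45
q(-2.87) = 1.51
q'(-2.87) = 0.40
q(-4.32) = 0.75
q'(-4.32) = 0.66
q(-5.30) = 0.02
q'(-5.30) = 0.83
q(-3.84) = 1.04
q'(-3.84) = 0.57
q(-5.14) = 0.15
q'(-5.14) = 0.81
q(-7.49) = -2.24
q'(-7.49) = 1.23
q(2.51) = 1.04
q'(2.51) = -0.57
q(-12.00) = -9.61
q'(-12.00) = 2.04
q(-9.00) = -4.30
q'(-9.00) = 1.50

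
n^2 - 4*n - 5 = (n - 5)*(n + 1)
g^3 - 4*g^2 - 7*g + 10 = (g - 5)*(g - 1)*(g + 2)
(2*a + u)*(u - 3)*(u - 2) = 2*a*u^2 - 10*a*u + 12*a + u^3 - 5*u^2 + 6*u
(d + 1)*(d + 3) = d^2 + 4*d + 3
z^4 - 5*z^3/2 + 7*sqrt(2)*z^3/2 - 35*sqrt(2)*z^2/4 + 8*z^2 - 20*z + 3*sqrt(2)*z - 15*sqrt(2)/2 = (z - 5/2)*(z + sqrt(2))^2*(z + 3*sqrt(2)/2)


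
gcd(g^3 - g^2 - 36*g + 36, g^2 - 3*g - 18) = g - 6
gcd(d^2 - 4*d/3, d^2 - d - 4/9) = d - 4/3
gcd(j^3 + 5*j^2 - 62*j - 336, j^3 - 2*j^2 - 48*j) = j^2 - 2*j - 48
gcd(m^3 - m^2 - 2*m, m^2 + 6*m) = m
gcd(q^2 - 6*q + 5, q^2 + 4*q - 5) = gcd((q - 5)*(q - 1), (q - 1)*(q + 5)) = q - 1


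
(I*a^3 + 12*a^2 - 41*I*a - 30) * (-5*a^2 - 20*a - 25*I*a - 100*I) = -5*I*a^5 - 35*a^4 - 20*I*a^4 - 140*a^3 - 95*I*a^3 - 875*a^2 - 380*I*a^2 - 3500*a + 750*I*a + 3000*I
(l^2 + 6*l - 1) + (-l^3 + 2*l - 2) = -l^3 + l^2 + 8*l - 3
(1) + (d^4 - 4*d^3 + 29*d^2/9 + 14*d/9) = d^4 - 4*d^3 + 29*d^2/9 + 14*d/9 + 1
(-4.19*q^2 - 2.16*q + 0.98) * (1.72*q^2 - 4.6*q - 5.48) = -7.2068*q^4 + 15.5588*q^3 + 34.5828*q^2 + 7.3288*q - 5.3704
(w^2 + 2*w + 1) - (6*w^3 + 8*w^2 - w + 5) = -6*w^3 - 7*w^2 + 3*w - 4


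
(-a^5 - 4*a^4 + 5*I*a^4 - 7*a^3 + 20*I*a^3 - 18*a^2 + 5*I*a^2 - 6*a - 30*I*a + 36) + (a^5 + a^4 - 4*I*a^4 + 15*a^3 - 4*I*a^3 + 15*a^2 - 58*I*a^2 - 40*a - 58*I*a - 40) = -3*a^4 + I*a^4 + 8*a^3 + 16*I*a^3 - 3*a^2 - 53*I*a^2 - 46*a - 88*I*a - 4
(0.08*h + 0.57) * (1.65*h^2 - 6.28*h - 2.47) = 0.132*h^3 + 0.4381*h^2 - 3.7772*h - 1.4079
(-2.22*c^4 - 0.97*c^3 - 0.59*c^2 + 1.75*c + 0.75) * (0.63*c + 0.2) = -1.3986*c^5 - 1.0551*c^4 - 0.5657*c^3 + 0.9845*c^2 + 0.8225*c + 0.15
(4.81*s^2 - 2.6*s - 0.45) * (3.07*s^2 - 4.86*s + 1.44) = 14.7667*s^4 - 31.3586*s^3 + 18.1809*s^2 - 1.557*s - 0.648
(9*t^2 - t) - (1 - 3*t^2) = 12*t^2 - t - 1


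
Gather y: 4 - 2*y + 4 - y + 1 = 9 - 3*y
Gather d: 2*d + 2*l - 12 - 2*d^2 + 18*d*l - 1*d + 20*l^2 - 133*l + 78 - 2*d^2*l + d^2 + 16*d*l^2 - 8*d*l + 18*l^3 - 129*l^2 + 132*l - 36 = d^2*(-2*l - 1) + d*(16*l^2 + 10*l + 1) + 18*l^3 - 109*l^2 + l + 30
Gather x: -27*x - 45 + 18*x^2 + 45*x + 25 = 18*x^2 + 18*x - 20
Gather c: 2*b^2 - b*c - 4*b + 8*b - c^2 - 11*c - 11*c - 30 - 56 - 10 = 2*b^2 + 4*b - c^2 + c*(-b - 22) - 96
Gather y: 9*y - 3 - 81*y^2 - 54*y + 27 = -81*y^2 - 45*y + 24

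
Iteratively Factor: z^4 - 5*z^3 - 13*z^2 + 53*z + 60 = (z - 4)*(z^3 - z^2 - 17*z - 15) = (z - 4)*(z + 3)*(z^2 - 4*z - 5) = (z - 5)*(z - 4)*(z + 3)*(z + 1)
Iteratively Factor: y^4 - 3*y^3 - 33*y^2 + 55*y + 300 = (y + 4)*(y^3 - 7*y^2 - 5*y + 75) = (y - 5)*(y + 4)*(y^2 - 2*y - 15) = (y - 5)^2*(y + 4)*(y + 3)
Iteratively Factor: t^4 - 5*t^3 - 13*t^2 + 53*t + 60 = (t - 5)*(t^3 - 13*t - 12) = (t - 5)*(t - 4)*(t^2 + 4*t + 3) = (t - 5)*(t - 4)*(t + 3)*(t + 1)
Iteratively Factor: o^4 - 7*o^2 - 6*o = (o + 2)*(o^3 - 2*o^2 - 3*o) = (o + 1)*(o + 2)*(o^2 - 3*o) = o*(o + 1)*(o + 2)*(o - 3)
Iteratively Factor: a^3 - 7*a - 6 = (a - 3)*(a^2 + 3*a + 2) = (a - 3)*(a + 2)*(a + 1)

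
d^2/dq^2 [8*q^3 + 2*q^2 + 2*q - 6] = 48*q + 4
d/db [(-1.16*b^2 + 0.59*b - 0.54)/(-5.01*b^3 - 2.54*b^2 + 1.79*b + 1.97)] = (-5.8116*b^4 + 5.9118*b^3 - 8.694*b^2 - 7.3136*b + 2.1289)/(25.1001*b^6 + 25.4508*b^5 - 11.4842*b^4 - 28.8326*b^3 - 6.8035*b^2 + 7.0526*b + 3.8809)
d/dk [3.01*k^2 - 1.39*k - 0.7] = 6.02*k - 1.39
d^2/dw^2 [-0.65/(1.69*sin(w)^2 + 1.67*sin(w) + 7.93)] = (7.42586*sin(w)^4 + 5.503485*sin(w)^3 - 44.170425*sin(w)^2 - 19.614985*sin(w) + 13.79664)/(1.69*sin(w)^2 + 1.67*sin(w) + 7.93)^3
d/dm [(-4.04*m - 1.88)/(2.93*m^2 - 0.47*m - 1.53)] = (11.8372*m^2 + 11.0168*m + 5.2976)/(8.5849*m^4 - 2.7542*m^3 - 8.7449*m^2 + 1.4382*m + 2.3409)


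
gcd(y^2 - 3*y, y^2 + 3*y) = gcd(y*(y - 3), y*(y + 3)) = y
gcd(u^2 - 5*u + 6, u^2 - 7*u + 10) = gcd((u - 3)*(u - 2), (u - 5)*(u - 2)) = u - 2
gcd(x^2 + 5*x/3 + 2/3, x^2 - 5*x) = 1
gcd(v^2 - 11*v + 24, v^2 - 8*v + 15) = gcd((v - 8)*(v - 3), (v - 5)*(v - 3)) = v - 3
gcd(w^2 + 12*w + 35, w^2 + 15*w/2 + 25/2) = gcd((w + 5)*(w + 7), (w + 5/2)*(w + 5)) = w + 5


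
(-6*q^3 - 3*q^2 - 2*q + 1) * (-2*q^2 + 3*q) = 12*q^5 - 12*q^4 - 5*q^3 - 8*q^2 + 3*q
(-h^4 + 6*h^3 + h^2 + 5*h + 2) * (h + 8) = -h^5 - 2*h^4 + 49*h^3 + 13*h^2 + 42*h + 16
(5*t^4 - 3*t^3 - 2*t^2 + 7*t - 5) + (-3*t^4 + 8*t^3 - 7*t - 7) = 2*t^4 + 5*t^3 - 2*t^2 - 12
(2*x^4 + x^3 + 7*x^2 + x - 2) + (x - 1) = 2*x^4 + x^3 + 7*x^2 + 2*x - 3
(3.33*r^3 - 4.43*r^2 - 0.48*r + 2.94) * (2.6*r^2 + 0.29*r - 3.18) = 8.658*r^5 - 10.5523*r^4 - 13.1221*r^3 + 21.5922*r^2 + 2.379*r - 9.3492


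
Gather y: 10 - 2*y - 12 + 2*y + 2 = 0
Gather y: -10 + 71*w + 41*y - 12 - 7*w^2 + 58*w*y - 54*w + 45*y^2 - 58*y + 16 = -7*w^2 + 17*w + 45*y^2 + y*(58*w - 17) - 6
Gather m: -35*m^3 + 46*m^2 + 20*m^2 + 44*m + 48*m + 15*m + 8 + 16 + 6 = -35*m^3 + 66*m^2 + 107*m + 30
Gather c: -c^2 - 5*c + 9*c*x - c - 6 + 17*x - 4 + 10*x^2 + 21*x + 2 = -c^2 + c*(9*x - 6) + 10*x^2 + 38*x - 8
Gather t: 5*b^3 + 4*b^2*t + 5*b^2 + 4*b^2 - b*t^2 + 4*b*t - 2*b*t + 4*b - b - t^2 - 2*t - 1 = 5*b^3 + 9*b^2 + 3*b + t^2*(-b - 1) + t*(4*b^2 + 2*b - 2) - 1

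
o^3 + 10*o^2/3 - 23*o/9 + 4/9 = (o - 1/3)^2*(o + 4)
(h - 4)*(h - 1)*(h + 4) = h^3 - h^2 - 16*h + 16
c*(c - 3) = c^2 - 3*c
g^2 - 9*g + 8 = (g - 8)*(g - 1)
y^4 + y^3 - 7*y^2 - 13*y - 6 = (y - 3)*(y + 1)^2*(y + 2)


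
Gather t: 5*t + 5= 5*t + 5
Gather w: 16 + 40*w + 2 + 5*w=45*w + 18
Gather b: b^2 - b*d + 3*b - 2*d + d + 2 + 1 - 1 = b^2 + b*(3 - d) - d + 2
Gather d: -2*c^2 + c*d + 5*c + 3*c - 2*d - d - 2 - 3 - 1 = -2*c^2 + 8*c + d*(c - 3) - 6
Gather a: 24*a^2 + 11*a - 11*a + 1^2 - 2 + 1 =24*a^2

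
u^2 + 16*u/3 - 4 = (u - 2/3)*(u + 6)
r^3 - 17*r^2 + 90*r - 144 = (r - 8)*(r - 6)*(r - 3)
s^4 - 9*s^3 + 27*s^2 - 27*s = s*(s - 3)^3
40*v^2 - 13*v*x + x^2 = (-8*v + x)*(-5*v + x)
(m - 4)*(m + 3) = m^2 - m - 12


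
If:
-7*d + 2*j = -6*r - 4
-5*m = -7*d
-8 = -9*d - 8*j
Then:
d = 24*r/37 + 24/37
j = 10/37 - 27*r/37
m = 168*r/185 + 168/185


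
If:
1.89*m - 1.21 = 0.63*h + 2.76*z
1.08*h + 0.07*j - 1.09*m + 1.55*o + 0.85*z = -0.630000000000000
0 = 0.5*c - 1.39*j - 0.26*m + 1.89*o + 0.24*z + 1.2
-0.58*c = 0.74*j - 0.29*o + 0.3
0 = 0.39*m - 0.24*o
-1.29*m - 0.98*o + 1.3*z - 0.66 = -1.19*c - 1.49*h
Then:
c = -0.44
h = 0.73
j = -0.34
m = -0.44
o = -0.71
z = -0.91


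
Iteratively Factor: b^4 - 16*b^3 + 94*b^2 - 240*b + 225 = (b - 3)*(b^3 - 13*b^2 + 55*b - 75) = (b - 5)*(b - 3)*(b^2 - 8*b + 15) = (b - 5)*(b - 3)^2*(b - 5)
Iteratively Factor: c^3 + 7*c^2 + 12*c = (c)*(c^2 + 7*c + 12) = c*(c + 3)*(c + 4)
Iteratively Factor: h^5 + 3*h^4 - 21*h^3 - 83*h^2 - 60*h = (h + 4)*(h^4 - h^3 - 17*h^2 - 15*h) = (h + 1)*(h + 4)*(h^3 - 2*h^2 - 15*h) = (h - 5)*(h + 1)*(h + 4)*(h^2 + 3*h) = h*(h - 5)*(h + 1)*(h + 4)*(h + 3)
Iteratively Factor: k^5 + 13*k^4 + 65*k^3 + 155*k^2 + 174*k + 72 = (k + 1)*(k^4 + 12*k^3 + 53*k^2 + 102*k + 72) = (k + 1)*(k + 2)*(k^3 + 10*k^2 + 33*k + 36) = (k + 1)*(k + 2)*(k + 4)*(k^2 + 6*k + 9) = (k + 1)*(k + 2)*(k + 3)*(k + 4)*(k + 3)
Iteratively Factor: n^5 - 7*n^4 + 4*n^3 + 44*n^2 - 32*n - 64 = (n - 2)*(n^4 - 5*n^3 - 6*n^2 + 32*n + 32) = (n - 4)*(n - 2)*(n^3 - n^2 - 10*n - 8) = (n - 4)^2*(n - 2)*(n^2 + 3*n + 2) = (n - 4)^2*(n - 2)*(n + 1)*(n + 2)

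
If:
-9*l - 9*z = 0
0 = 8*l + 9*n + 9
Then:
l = -z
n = 8*z/9 - 1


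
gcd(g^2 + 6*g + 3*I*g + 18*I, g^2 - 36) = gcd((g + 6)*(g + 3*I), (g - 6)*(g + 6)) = g + 6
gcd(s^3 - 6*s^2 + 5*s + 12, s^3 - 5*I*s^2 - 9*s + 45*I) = s - 3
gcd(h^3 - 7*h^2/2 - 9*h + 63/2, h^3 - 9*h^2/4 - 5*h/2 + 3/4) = h - 3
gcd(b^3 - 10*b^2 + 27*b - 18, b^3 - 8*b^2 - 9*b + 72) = b - 3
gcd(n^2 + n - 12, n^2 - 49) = 1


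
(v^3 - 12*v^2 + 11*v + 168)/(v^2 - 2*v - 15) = (v^2 - 15*v + 56)/(v - 5)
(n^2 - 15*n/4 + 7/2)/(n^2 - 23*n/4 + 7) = (n - 2)/(n - 4)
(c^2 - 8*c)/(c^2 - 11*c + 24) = c/(c - 3)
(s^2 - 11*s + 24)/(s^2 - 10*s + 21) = (s - 8)/(s - 7)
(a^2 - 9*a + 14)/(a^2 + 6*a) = (a^2 - 9*a + 14)/(a*(a + 6))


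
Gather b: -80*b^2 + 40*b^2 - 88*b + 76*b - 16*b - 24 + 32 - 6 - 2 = -40*b^2 - 28*b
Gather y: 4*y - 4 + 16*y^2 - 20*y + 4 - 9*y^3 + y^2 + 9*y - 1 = -9*y^3 + 17*y^2 - 7*y - 1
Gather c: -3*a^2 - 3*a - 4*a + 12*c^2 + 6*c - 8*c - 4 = -3*a^2 - 7*a + 12*c^2 - 2*c - 4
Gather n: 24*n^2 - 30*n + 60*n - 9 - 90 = 24*n^2 + 30*n - 99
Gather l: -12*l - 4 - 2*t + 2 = -12*l - 2*t - 2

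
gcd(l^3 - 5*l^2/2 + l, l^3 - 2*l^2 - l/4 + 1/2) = l^2 - 5*l/2 + 1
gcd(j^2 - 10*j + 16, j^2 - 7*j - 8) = j - 8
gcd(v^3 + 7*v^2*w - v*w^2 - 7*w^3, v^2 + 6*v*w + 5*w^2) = v + w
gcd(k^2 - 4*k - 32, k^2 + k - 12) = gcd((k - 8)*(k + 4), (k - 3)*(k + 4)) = k + 4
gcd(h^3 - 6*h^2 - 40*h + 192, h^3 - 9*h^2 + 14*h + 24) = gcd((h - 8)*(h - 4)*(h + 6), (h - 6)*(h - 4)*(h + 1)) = h - 4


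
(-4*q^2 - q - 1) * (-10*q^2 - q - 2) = 40*q^4 + 14*q^3 + 19*q^2 + 3*q + 2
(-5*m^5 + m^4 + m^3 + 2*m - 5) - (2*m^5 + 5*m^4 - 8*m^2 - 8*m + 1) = -7*m^5 - 4*m^4 + m^3 + 8*m^2 + 10*m - 6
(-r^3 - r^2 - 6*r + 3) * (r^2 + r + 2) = -r^5 - 2*r^4 - 9*r^3 - 5*r^2 - 9*r + 6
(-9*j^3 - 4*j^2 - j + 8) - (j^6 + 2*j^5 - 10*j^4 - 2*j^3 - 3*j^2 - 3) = -j^6 - 2*j^5 + 10*j^4 - 7*j^3 - j^2 - j + 11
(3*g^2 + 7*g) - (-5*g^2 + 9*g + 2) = 8*g^2 - 2*g - 2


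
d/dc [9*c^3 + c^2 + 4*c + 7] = 27*c^2 + 2*c + 4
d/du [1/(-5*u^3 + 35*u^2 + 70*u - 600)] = (3*u^2 - 14*u - 14)/(5*(u^3 - 7*u^2 - 14*u + 120)^2)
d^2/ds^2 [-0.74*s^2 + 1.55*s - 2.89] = -1.48000000000000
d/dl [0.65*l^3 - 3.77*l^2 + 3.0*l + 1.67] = 1.95*l^2 - 7.54*l + 3.0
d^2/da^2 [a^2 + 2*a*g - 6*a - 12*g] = 2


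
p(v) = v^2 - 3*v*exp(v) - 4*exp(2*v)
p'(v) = -3*v*exp(v) + 2*v - 8*exp(2*v) - 3*exp(v)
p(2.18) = -366.13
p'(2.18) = -706.09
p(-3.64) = 13.53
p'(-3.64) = -7.08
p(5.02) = -93956.59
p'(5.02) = -186127.51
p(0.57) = -15.21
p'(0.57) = -32.20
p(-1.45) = 2.90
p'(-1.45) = -3.02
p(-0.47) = -0.46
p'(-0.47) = -5.06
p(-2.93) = 9.04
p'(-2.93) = -5.57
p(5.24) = -145324.07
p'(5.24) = -288292.68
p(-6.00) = 36.04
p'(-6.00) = -11.96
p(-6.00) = 36.04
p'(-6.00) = -11.96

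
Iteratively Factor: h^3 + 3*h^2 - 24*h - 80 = (h - 5)*(h^2 + 8*h + 16) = (h - 5)*(h + 4)*(h + 4)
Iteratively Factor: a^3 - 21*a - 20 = (a + 1)*(a^2 - a - 20) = (a + 1)*(a + 4)*(a - 5)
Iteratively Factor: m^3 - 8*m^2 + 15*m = (m - 5)*(m^2 - 3*m) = (m - 5)*(m - 3)*(m)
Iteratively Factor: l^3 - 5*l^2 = (l)*(l^2 - 5*l) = l*(l - 5)*(l)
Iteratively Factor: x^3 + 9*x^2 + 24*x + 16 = (x + 4)*(x^2 + 5*x + 4) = (x + 4)^2*(x + 1)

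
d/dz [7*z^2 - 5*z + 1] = 14*z - 5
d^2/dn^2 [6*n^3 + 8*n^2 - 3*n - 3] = 36*n + 16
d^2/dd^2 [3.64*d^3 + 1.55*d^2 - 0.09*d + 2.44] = 21.84*d + 3.1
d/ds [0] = 0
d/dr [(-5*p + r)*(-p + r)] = -6*p + 2*r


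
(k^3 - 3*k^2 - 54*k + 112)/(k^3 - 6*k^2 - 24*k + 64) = (k + 7)/(k + 4)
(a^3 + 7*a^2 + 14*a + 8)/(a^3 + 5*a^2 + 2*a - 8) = (a + 1)/(a - 1)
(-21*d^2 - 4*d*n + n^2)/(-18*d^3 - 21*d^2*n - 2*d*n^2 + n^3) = (7*d - n)/(6*d^2 + 5*d*n - n^2)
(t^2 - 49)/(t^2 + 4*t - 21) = (t - 7)/(t - 3)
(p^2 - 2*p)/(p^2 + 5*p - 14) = p/(p + 7)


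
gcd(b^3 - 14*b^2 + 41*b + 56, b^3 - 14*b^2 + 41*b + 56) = b^3 - 14*b^2 + 41*b + 56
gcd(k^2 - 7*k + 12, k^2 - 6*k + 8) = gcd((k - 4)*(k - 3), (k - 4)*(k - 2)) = k - 4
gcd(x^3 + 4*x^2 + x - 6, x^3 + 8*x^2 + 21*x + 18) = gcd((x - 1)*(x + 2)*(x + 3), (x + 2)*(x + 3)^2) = x^2 + 5*x + 6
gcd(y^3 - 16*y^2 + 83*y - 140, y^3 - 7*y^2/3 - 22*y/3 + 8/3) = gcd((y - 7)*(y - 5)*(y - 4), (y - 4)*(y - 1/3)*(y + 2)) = y - 4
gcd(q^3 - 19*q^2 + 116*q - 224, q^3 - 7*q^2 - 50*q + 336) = q - 8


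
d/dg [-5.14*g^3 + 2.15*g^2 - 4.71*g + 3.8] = -15.42*g^2 + 4.3*g - 4.71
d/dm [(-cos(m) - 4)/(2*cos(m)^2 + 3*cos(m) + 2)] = 2*(sin(m)^2 - 8*cos(m) - 6)*sin(m)/(3*cos(m) + cos(2*m) + 3)^2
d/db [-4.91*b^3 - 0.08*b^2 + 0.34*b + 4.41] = -14.73*b^2 - 0.16*b + 0.34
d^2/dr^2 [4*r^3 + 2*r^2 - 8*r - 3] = 24*r + 4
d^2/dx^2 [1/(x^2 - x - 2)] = 2*(x^2 - x - (2*x - 1)^2 - 2)/(-x^2 + x + 2)^3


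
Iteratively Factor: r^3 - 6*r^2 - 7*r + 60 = (r - 5)*(r^2 - r - 12) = (r - 5)*(r - 4)*(r + 3)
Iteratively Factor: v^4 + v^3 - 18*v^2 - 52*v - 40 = (v + 2)*(v^3 - v^2 - 16*v - 20) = (v + 2)^2*(v^2 - 3*v - 10) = (v - 5)*(v + 2)^2*(v + 2)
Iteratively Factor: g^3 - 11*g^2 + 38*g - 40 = (g - 4)*(g^2 - 7*g + 10) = (g - 5)*(g - 4)*(g - 2)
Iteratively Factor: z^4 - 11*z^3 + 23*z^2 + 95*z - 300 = (z - 5)*(z^3 - 6*z^2 - 7*z + 60) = (z - 5)*(z - 4)*(z^2 - 2*z - 15) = (z - 5)*(z - 4)*(z + 3)*(z - 5)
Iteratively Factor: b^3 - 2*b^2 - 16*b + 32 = (b - 2)*(b^2 - 16) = (b - 4)*(b - 2)*(b + 4)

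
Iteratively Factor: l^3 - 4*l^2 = (l)*(l^2 - 4*l) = l*(l - 4)*(l)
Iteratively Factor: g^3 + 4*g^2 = (g + 4)*(g^2) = g*(g + 4)*(g)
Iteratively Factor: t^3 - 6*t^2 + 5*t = (t - 1)*(t^2 - 5*t) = (t - 5)*(t - 1)*(t)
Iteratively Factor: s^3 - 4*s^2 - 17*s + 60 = (s - 5)*(s^2 + s - 12) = (s - 5)*(s + 4)*(s - 3)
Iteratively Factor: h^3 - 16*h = (h - 4)*(h^2 + 4*h) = h*(h - 4)*(h + 4)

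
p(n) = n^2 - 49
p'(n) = 2*n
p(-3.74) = -35.01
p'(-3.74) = -7.48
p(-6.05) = -12.40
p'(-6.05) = -12.10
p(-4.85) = -25.48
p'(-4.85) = -9.70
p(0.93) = -48.14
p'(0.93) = 1.86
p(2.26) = -43.89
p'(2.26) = 4.52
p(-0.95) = -48.10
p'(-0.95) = -1.90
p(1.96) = -45.16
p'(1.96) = 3.92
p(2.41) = -43.19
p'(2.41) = 4.82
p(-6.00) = -13.00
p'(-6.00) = -12.00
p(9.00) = 32.00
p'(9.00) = 18.00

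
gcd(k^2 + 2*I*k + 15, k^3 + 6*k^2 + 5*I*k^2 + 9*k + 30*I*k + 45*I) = k + 5*I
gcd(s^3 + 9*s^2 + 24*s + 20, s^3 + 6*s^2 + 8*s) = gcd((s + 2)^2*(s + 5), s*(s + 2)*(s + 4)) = s + 2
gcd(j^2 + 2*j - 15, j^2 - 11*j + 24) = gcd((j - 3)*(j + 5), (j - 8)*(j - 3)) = j - 3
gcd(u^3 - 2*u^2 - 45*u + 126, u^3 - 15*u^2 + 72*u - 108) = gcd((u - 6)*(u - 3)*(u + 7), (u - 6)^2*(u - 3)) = u^2 - 9*u + 18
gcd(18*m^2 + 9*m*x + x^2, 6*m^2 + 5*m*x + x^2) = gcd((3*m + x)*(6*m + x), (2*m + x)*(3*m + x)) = 3*m + x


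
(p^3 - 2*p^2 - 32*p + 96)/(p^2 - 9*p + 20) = (p^2 + 2*p - 24)/(p - 5)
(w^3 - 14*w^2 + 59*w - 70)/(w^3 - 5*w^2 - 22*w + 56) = (w - 5)/(w + 4)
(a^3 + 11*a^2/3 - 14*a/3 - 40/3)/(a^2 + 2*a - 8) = a + 5/3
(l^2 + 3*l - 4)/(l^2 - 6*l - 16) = (-l^2 - 3*l + 4)/(-l^2 + 6*l + 16)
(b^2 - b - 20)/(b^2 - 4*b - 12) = (-b^2 + b + 20)/(-b^2 + 4*b + 12)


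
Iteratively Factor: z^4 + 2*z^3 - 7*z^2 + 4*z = (z - 1)*(z^3 + 3*z^2 - 4*z) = (z - 1)^2*(z^2 + 4*z) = (z - 1)^2*(z + 4)*(z)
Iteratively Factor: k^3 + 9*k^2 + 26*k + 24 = (k + 4)*(k^2 + 5*k + 6) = (k + 2)*(k + 4)*(k + 3)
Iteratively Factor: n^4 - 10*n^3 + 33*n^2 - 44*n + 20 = (n - 2)*(n^3 - 8*n^2 + 17*n - 10) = (n - 2)*(n - 1)*(n^2 - 7*n + 10) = (n - 5)*(n - 2)*(n - 1)*(n - 2)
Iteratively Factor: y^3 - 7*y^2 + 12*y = (y)*(y^2 - 7*y + 12) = y*(y - 3)*(y - 4)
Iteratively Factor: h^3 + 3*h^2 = (h)*(h^2 + 3*h) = h^2*(h + 3)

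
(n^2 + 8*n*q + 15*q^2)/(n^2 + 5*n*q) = (n + 3*q)/n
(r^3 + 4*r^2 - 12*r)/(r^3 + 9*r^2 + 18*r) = (r - 2)/(r + 3)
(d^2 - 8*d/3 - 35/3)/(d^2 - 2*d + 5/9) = 3*(3*d^2 - 8*d - 35)/(9*d^2 - 18*d + 5)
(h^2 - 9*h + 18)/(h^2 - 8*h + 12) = (h - 3)/(h - 2)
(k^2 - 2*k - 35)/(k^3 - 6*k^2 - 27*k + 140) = 1/(k - 4)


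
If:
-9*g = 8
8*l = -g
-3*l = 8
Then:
No Solution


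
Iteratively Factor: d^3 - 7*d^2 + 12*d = (d - 4)*(d^2 - 3*d) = (d - 4)*(d - 3)*(d)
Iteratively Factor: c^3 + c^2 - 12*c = (c + 4)*(c^2 - 3*c) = c*(c + 4)*(c - 3)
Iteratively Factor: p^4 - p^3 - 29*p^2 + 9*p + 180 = (p - 3)*(p^3 + 2*p^2 - 23*p - 60) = (p - 3)*(p + 4)*(p^2 - 2*p - 15) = (p - 5)*(p - 3)*(p + 4)*(p + 3)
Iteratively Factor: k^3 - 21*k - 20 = (k + 4)*(k^2 - 4*k - 5) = (k - 5)*(k + 4)*(k + 1)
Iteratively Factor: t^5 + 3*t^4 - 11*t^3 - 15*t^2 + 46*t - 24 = (t + 3)*(t^4 - 11*t^2 + 18*t - 8) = (t - 2)*(t + 3)*(t^3 + 2*t^2 - 7*t + 4) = (t - 2)*(t + 3)*(t + 4)*(t^2 - 2*t + 1) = (t - 2)*(t - 1)*(t + 3)*(t + 4)*(t - 1)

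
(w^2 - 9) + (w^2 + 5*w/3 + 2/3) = 2*w^2 + 5*w/3 - 25/3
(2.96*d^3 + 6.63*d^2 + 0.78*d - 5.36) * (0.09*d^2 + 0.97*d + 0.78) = 0.2664*d^5 + 3.4679*d^4 + 8.8101*d^3 + 5.4456*d^2 - 4.5908*d - 4.1808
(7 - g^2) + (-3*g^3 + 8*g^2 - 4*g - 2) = -3*g^3 + 7*g^2 - 4*g + 5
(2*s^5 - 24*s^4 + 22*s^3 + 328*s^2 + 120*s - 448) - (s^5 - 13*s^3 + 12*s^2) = s^5 - 24*s^4 + 35*s^3 + 316*s^2 + 120*s - 448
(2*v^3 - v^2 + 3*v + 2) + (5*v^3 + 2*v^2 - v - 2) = 7*v^3 + v^2 + 2*v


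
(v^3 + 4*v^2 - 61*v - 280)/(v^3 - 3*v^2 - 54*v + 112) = (v + 5)/(v - 2)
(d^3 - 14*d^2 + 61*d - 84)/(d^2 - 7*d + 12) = d - 7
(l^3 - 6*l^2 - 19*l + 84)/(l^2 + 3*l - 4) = (l^2 - 10*l + 21)/(l - 1)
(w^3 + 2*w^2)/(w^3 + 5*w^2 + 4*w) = w*(w + 2)/(w^2 + 5*w + 4)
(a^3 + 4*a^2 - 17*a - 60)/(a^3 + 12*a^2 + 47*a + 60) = (a - 4)/(a + 4)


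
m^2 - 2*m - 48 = (m - 8)*(m + 6)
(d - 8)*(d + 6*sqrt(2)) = d^2 - 8*d + 6*sqrt(2)*d - 48*sqrt(2)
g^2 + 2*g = g*(g + 2)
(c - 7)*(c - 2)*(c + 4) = c^3 - 5*c^2 - 22*c + 56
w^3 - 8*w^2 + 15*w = w*(w - 5)*(w - 3)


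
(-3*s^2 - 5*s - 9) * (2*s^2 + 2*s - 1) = -6*s^4 - 16*s^3 - 25*s^2 - 13*s + 9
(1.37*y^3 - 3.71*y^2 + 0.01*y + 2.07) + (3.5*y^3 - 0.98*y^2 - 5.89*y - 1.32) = 4.87*y^3 - 4.69*y^2 - 5.88*y + 0.75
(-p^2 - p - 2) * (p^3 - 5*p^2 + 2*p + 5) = -p^5 + 4*p^4 + p^3 + 3*p^2 - 9*p - 10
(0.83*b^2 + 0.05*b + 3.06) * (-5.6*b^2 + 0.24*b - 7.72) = -4.648*b^4 - 0.0808*b^3 - 23.5316*b^2 + 0.3484*b - 23.6232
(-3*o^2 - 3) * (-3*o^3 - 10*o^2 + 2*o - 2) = 9*o^5 + 30*o^4 + 3*o^3 + 36*o^2 - 6*o + 6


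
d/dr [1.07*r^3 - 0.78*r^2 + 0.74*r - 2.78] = 3.21*r^2 - 1.56*r + 0.74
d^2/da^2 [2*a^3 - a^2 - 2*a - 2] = 12*a - 2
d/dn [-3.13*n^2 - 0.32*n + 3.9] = -6.26*n - 0.32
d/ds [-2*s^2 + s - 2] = 1 - 4*s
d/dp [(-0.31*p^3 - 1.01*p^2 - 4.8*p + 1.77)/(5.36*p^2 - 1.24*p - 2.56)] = (-1.6616*p^4 + 0.768800000000001*p^3 + 29.3612*p^2 - 13.8032*p + 14.4828)/(28.7296*p^4 - 13.2928*p^3 - 25.9056*p^2 + 6.3488*p + 6.5536)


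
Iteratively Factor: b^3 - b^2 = (b)*(b^2 - b) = b*(b - 1)*(b)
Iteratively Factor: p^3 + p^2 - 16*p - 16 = (p + 4)*(p^2 - 3*p - 4) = (p - 4)*(p + 4)*(p + 1)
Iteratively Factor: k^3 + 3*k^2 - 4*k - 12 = (k - 2)*(k^2 + 5*k + 6) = (k - 2)*(k + 3)*(k + 2)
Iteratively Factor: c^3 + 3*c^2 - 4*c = (c)*(c^2 + 3*c - 4) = c*(c + 4)*(c - 1)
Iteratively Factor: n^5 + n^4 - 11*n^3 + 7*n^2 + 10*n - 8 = (n + 4)*(n^4 - 3*n^3 + n^2 + 3*n - 2) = (n - 1)*(n + 4)*(n^3 - 2*n^2 - n + 2) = (n - 2)*(n - 1)*(n + 4)*(n^2 - 1) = (n - 2)*(n - 1)^2*(n + 4)*(n + 1)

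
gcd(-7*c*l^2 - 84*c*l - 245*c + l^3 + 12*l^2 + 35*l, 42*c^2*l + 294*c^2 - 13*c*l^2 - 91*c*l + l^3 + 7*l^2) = 7*c*l + 49*c - l^2 - 7*l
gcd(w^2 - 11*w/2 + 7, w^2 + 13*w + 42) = 1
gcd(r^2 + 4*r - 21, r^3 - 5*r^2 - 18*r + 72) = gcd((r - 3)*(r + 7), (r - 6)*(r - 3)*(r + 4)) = r - 3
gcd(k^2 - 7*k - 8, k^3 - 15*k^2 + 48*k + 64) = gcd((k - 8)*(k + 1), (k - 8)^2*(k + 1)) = k^2 - 7*k - 8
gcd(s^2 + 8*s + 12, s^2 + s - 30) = s + 6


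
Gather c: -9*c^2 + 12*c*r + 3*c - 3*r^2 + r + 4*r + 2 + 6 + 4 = -9*c^2 + c*(12*r + 3) - 3*r^2 + 5*r + 12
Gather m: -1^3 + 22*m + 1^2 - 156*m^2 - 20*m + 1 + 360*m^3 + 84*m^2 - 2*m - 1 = 360*m^3 - 72*m^2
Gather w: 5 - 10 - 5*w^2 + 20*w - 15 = -5*w^2 + 20*w - 20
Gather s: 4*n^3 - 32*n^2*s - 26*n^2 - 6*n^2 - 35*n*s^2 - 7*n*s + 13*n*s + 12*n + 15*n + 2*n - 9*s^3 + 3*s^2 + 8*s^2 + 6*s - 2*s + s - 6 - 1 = 4*n^3 - 32*n^2 + 29*n - 9*s^3 + s^2*(11 - 35*n) + s*(-32*n^2 + 6*n + 5) - 7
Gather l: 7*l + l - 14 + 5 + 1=8*l - 8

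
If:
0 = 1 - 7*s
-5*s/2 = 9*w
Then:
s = 1/7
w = -5/126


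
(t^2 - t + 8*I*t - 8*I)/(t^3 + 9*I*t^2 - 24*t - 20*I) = (t^2 - t + 8*I*t - 8*I)/(t^3 + 9*I*t^2 - 24*t - 20*I)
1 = 1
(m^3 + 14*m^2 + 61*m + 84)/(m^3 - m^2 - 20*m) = (m^2 + 10*m + 21)/(m*(m - 5))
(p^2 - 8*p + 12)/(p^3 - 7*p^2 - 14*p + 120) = (p - 2)/(p^2 - p - 20)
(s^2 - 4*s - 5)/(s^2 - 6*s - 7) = (s - 5)/(s - 7)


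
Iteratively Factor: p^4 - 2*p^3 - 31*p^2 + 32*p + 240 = (p - 5)*(p^3 + 3*p^2 - 16*p - 48) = (p - 5)*(p + 4)*(p^2 - p - 12) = (p - 5)*(p - 4)*(p + 4)*(p + 3)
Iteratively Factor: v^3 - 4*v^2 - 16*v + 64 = (v - 4)*(v^2 - 16) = (v - 4)^2*(v + 4)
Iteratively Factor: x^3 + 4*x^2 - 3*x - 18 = (x - 2)*(x^2 + 6*x + 9) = (x - 2)*(x + 3)*(x + 3)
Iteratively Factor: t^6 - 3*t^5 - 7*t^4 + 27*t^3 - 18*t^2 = (t - 2)*(t^5 - t^4 - 9*t^3 + 9*t^2) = t*(t - 2)*(t^4 - t^3 - 9*t^2 + 9*t) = t*(t - 3)*(t - 2)*(t^3 + 2*t^2 - 3*t) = t*(t - 3)*(t - 2)*(t - 1)*(t^2 + 3*t) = t^2*(t - 3)*(t - 2)*(t - 1)*(t + 3)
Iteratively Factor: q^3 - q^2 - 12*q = (q - 4)*(q^2 + 3*q) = (q - 4)*(q + 3)*(q)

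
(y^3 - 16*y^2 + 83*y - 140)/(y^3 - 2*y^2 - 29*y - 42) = (y^2 - 9*y + 20)/(y^2 + 5*y + 6)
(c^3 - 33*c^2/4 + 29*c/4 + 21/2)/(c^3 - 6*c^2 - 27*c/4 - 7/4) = (4*c^2 - 5*c - 6)/(4*c^2 + 4*c + 1)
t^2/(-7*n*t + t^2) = t/(-7*n + t)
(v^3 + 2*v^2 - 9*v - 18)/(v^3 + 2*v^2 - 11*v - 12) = (v^2 + 5*v + 6)/(v^2 + 5*v + 4)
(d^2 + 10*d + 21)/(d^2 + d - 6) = (d + 7)/(d - 2)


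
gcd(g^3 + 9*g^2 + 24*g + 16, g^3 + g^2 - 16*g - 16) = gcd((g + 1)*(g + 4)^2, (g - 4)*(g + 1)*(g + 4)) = g^2 + 5*g + 4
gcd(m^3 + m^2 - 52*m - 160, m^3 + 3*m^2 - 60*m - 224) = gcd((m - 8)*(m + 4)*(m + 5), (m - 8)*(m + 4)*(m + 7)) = m^2 - 4*m - 32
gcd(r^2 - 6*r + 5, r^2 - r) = r - 1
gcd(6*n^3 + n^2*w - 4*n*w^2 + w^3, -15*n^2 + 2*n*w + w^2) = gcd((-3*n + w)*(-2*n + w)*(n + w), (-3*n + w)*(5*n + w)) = -3*n + w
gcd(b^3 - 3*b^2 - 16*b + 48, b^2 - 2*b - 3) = b - 3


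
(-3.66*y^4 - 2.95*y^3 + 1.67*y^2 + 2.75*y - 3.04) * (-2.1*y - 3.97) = 7.686*y^5 + 20.7252*y^4 + 8.2045*y^3 - 12.4049*y^2 - 4.5335*y + 12.0688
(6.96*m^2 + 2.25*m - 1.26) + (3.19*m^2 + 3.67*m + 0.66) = 10.15*m^2 + 5.92*m - 0.6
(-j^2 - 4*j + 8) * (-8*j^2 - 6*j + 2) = 8*j^4 + 38*j^3 - 42*j^2 - 56*j + 16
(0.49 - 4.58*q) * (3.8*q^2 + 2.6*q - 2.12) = -17.404*q^3 - 10.046*q^2 + 10.9836*q - 1.0388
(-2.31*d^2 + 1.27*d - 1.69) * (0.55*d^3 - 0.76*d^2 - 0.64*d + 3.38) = -1.2705*d^5 + 2.4541*d^4 - 0.4163*d^3 - 7.3362*d^2 + 5.3742*d - 5.7122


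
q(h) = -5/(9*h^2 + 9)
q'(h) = 90*h/(9*h^2 + 9)^2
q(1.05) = -0.26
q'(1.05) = 0.26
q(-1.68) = -0.15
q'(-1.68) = -0.13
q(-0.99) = -0.28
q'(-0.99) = -0.28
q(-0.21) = -0.53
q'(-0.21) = -0.21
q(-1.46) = -0.18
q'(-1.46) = -0.17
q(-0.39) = -0.48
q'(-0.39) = -0.33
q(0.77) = -0.35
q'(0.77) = 0.34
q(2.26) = -0.09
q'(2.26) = 0.07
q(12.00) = 0.00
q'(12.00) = 0.00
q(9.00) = -0.00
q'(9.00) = 0.00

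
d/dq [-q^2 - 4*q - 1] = -2*q - 4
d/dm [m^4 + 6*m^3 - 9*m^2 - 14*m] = 4*m^3 + 18*m^2 - 18*m - 14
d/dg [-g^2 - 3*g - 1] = -2*g - 3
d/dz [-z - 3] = -1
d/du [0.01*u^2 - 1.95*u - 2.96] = 0.02*u - 1.95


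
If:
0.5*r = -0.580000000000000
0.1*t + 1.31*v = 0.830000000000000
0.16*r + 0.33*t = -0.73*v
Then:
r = -1.16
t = -1.01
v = 0.71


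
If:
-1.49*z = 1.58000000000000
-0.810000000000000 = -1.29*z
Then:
No Solution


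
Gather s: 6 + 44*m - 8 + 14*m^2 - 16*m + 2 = 14*m^2 + 28*m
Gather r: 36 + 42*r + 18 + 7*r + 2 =49*r + 56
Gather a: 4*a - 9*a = -5*a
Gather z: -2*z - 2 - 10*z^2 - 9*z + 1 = -10*z^2 - 11*z - 1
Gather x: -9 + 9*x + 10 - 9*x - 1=0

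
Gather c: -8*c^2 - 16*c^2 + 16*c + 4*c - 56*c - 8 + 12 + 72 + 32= -24*c^2 - 36*c + 108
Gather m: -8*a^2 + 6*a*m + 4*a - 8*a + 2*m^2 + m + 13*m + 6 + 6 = -8*a^2 - 4*a + 2*m^2 + m*(6*a + 14) + 12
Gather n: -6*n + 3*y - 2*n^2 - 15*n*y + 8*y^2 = -2*n^2 + n*(-15*y - 6) + 8*y^2 + 3*y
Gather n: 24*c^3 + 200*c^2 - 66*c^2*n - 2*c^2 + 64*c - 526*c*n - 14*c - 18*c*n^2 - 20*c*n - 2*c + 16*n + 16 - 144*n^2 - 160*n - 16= 24*c^3 + 198*c^2 + 48*c + n^2*(-18*c - 144) + n*(-66*c^2 - 546*c - 144)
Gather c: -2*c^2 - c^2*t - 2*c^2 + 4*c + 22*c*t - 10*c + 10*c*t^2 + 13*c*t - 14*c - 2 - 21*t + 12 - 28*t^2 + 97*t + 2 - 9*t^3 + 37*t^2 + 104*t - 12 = c^2*(-t - 4) + c*(10*t^2 + 35*t - 20) - 9*t^3 + 9*t^2 + 180*t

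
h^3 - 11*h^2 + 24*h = h*(h - 8)*(h - 3)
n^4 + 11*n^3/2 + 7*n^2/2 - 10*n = n*(n - 1)*(n + 5/2)*(n + 4)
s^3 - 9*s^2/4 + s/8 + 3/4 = (s - 2)*(s - 3/4)*(s + 1/2)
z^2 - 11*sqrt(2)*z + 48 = (z - 8*sqrt(2))*(z - 3*sqrt(2))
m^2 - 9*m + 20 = (m - 5)*(m - 4)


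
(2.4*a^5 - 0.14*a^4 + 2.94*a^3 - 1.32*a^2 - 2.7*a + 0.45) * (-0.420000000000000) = -1.008*a^5 + 0.0588*a^4 - 1.2348*a^3 + 0.5544*a^2 + 1.134*a - 0.189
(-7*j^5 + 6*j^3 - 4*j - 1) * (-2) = 14*j^5 - 12*j^3 + 8*j + 2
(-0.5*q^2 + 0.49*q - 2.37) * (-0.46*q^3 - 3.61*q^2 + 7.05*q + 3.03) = 0.23*q^5 + 1.5796*q^4 - 4.2037*q^3 + 10.4952*q^2 - 15.2238*q - 7.1811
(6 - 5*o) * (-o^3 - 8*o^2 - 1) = 5*o^4 + 34*o^3 - 48*o^2 + 5*o - 6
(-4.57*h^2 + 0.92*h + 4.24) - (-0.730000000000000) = -4.57*h^2 + 0.92*h + 4.97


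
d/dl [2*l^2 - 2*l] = 4*l - 2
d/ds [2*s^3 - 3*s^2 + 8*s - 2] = 6*s^2 - 6*s + 8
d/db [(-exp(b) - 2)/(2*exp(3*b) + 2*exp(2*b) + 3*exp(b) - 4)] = ((exp(b) + 2)*(6*exp(2*b) + 4*exp(b) + 3) - 2*exp(3*b) - 2*exp(2*b) - 3*exp(b) + 4)*exp(b)/(2*exp(3*b) + 2*exp(2*b) + 3*exp(b) - 4)^2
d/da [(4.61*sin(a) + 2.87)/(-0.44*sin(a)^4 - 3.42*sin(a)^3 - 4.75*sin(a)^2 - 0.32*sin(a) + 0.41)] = (6.0852*sin(a)^4 + 36.5836*sin(a)^3 + 51.3437*sin(a)^2 + 27.265*sin(a) + 2.8085)*cos(a)/(0.1936*sin(a)^8 + 3.0096*sin(a)^7 + 15.8764*sin(a)^6 + 32.7716*sin(a)^5 + 24.3905*sin(a)^4 + 0.2356*sin(a)^3 - 3.7926*sin(a)^2 - 0.2624*sin(a) + 0.1681)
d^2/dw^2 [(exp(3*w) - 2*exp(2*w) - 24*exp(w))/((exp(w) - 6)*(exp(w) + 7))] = (exp(3*w) + 21*exp(2*w) + 168*exp(w) + 196)*exp(w)/(exp(3*w) + 21*exp(2*w) + 147*exp(w) + 343)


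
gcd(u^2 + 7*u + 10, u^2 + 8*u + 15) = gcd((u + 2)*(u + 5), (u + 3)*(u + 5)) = u + 5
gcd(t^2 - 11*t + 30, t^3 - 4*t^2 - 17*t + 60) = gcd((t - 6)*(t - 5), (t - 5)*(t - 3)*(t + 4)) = t - 5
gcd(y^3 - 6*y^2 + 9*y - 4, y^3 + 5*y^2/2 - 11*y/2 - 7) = 1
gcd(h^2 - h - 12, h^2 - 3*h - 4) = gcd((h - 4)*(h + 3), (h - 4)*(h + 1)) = h - 4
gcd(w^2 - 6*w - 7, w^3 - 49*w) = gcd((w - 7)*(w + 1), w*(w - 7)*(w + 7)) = w - 7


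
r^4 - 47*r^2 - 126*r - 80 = (r - 8)*(r + 1)*(r + 2)*(r + 5)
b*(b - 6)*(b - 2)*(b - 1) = b^4 - 9*b^3 + 20*b^2 - 12*b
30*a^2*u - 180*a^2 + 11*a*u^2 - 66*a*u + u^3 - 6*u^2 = (5*a + u)*(6*a + u)*(u - 6)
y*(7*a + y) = 7*a*y + y^2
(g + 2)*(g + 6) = g^2 + 8*g + 12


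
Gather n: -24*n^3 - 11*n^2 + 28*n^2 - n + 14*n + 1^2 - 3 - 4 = -24*n^3 + 17*n^2 + 13*n - 6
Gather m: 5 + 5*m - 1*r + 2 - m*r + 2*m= m*(7 - r) - r + 7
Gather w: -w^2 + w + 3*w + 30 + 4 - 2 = -w^2 + 4*w + 32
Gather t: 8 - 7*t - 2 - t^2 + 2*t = -t^2 - 5*t + 6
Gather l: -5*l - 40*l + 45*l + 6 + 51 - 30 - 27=0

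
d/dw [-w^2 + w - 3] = 1 - 2*w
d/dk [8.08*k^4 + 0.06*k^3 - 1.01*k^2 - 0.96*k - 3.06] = 32.32*k^3 + 0.18*k^2 - 2.02*k - 0.96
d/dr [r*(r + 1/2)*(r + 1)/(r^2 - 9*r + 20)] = (r^4 - 18*r^3 + 46*r^2 + 60*r + 10)/(r^4 - 18*r^3 + 121*r^2 - 360*r + 400)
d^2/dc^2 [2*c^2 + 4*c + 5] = 4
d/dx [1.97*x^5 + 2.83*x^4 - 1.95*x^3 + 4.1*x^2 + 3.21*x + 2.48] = 9.85*x^4 + 11.32*x^3 - 5.85*x^2 + 8.2*x + 3.21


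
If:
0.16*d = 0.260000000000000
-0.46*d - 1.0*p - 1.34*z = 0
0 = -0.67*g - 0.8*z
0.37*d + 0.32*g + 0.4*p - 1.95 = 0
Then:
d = 1.62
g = 2.14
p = 1.66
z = -1.79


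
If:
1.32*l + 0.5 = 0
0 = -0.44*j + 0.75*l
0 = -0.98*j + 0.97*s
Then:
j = -0.65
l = -0.38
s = -0.65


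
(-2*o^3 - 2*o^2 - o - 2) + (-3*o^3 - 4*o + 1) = -5*o^3 - 2*o^2 - 5*o - 1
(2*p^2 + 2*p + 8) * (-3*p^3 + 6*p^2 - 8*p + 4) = -6*p^5 + 6*p^4 - 28*p^3 + 40*p^2 - 56*p + 32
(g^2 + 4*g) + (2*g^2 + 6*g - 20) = 3*g^2 + 10*g - 20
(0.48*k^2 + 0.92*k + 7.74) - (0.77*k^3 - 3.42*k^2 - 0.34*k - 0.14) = -0.77*k^3 + 3.9*k^2 + 1.26*k + 7.88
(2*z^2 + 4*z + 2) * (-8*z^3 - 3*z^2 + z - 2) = -16*z^5 - 38*z^4 - 26*z^3 - 6*z^2 - 6*z - 4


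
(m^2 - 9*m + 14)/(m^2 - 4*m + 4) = (m - 7)/(m - 2)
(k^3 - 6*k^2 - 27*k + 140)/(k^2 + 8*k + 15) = (k^2 - 11*k + 28)/(k + 3)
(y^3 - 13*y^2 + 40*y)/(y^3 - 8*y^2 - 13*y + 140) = y*(y - 8)/(y^2 - 3*y - 28)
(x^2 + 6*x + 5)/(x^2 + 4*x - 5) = (x + 1)/(x - 1)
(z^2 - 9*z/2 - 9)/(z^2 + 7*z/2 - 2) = (2*z^2 - 9*z - 18)/(2*z^2 + 7*z - 4)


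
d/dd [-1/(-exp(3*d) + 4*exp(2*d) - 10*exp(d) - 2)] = (-3*exp(2*d) + 8*exp(d) - 10)*exp(d)/(exp(3*d) - 4*exp(2*d) + 10*exp(d) + 2)^2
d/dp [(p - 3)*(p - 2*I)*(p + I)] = 3*p^2 - 2*p*(3 + I) + 2 + 3*I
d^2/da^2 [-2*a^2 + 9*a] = -4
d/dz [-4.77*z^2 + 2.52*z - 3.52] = 2.52 - 9.54*z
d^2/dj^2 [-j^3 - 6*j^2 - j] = -6*j - 12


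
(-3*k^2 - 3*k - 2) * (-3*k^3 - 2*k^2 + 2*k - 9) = 9*k^5 + 15*k^4 + 6*k^3 + 25*k^2 + 23*k + 18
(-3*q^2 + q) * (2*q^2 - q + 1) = -6*q^4 + 5*q^3 - 4*q^2 + q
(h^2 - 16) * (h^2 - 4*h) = h^4 - 4*h^3 - 16*h^2 + 64*h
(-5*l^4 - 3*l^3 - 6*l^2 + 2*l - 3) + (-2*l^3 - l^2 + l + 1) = -5*l^4 - 5*l^3 - 7*l^2 + 3*l - 2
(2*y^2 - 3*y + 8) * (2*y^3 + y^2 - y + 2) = 4*y^5 - 4*y^4 + 11*y^3 + 15*y^2 - 14*y + 16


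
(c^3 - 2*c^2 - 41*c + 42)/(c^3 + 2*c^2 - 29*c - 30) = (c^2 - 8*c + 7)/(c^2 - 4*c - 5)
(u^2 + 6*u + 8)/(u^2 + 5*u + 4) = (u + 2)/(u + 1)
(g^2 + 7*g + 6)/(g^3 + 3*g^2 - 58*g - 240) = (g + 1)/(g^2 - 3*g - 40)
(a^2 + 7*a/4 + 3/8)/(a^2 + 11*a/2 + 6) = (a + 1/4)/(a + 4)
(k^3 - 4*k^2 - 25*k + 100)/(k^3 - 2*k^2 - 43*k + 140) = (k + 5)/(k + 7)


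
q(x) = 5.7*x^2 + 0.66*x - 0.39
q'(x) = 11.4*x + 0.66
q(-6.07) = 205.62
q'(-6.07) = -68.54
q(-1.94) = 19.78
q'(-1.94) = -21.46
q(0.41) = 0.84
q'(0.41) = 5.33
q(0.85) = 4.29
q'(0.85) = 10.35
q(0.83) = 4.08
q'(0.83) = 10.12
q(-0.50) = 0.70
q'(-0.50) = -5.04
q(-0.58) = 1.14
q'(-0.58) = -5.95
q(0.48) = 1.24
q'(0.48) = 6.13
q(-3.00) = 48.93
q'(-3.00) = -33.54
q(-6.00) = 200.85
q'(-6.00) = -67.74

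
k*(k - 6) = k^2 - 6*k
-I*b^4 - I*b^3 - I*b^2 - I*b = b*(b - I)*(b + I)*(-I*b - I)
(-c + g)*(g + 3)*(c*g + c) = -c^2*g^2 - 4*c^2*g - 3*c^2 + c*g^3 + 4*c*g^2 + 3*c*g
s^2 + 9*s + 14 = (s + 2)*(s + 7)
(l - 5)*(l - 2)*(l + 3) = l^3 - 4*l^2 - 11*l + 30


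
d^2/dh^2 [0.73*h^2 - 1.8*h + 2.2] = 1.46000000000000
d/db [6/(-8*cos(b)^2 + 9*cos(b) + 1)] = 6*(9 - 16*cos(b))*sin(b)/(-8*cos(b)^2 + 9*cos(b) + 1)^2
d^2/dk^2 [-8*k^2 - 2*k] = -16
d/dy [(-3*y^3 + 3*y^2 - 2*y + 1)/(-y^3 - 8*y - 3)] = (3*y^4 + 44*y^3 + 6*y^2 - 18*y + 14)/(y^6 + 16*y^4 + 6*y^3 + 64*y^2 + 48*y + 9)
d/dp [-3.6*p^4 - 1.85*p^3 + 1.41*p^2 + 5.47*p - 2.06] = -14.4*p^3 - 5.55*p^2 + 2.82*p + 5.47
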